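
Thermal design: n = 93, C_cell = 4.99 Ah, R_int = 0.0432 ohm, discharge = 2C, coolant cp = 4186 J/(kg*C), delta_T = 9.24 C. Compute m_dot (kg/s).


Step 1: I = 2 * 4.99 = 9.98 A
Step 2: Q_cell = I^2 * R = 9.98^2 * 0.0432 = 4.3027 W
Step 3: Q_total = 93 * 4.3027 = 400.15 W
Step 4: m_dot = Q_total / (cp * dT) = 400.15 / (4186 * 9.24) = 0.01035 kg/s

0.01035 kg/s


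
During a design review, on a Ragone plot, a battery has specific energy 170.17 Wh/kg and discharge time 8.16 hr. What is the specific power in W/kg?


Specific power = 170.17 Wh/kg / 8.16 hr = 20.85 W/kg

20.85 W/kg


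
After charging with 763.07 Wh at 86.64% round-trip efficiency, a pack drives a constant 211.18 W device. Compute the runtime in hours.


Step 1: E_discharge = eta/100 * E_charge = 86.64/100 * 763.07 = 661.12 Wh
Step 2: t = E_discharge / P = 661.12 / 211.18 = 3.131 hr

3.131 hr


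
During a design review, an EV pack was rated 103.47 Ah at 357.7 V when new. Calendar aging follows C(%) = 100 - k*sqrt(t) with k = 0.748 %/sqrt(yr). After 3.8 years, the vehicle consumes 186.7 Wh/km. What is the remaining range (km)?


Step 1: capacity retention = 100 - 0.748 * sqrt(3.8) = 100 - 0.748 * 1.9494 = 98.542%
Step 2: C_now = 103.47 * 98.542/100 = 101.96 Ah
Step 3: E_pack = V * C_now = 357.7 * 101.96 = 36471 Wh
Step 4: range = E_pack / consumption = 36471 / 186.7 = 195.3 km

195.3 km


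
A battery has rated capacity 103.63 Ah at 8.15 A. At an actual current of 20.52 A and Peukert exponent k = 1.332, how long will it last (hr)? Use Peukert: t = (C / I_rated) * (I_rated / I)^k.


t_rated = C / I_rated = 103.63 / 8.15 = 12.715 hr
(I_rated/I)^k = (0.39717)^1.332 = 0.29231
t = t_rated * (I_rated/I)^k = 12.715 * 0.29231 = 3.717 hr

3.717 hr


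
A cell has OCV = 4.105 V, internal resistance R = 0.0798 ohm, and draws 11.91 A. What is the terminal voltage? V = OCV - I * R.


IR drop = 11.91 * 0.0798 = 0.95042 V
V = 4.105 - 0.95042 = 3.155 V

3.155 V


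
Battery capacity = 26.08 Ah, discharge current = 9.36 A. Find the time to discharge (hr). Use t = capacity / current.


t = capacity / current = 26.08 / 9.36 = 2.786 hr

2.786 hr


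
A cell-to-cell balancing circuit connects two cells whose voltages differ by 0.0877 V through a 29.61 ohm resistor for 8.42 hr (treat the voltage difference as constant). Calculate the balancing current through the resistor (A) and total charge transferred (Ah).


I_bal = dV / R = 0.0877 / 29.61 = 0.0029618 A
Q = I_bal * t = 0.0029618 * 8.42 = 0.02494 Ah

I=0.0029618 A, Q=0.02494 Ah


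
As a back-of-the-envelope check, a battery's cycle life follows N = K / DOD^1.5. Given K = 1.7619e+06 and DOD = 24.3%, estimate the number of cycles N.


Step 1: DOD^1.5 = 24.3^1.5 = 119.79
Step 2: N = 1.7619e+06 / 119.79 = 14710 cycles

14710 cycles


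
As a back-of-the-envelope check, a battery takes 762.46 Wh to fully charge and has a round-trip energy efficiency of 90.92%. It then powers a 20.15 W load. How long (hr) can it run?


Step 1: E_discharge = eta/100 * E_charge = 90.92/100 * 762.46 = 693.23 Wh
Step 2: t = E_discharge / P = 693.23 / 20.15 = 34.40 hr

34.40 hr


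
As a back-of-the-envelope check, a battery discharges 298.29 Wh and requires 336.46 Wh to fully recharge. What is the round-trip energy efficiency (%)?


eta_e = E_dis / E_chg * 100 = 298.29 / 336.46 * 100 = 88.66%

88.66%


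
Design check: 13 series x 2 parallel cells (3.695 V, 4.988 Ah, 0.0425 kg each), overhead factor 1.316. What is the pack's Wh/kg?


Step 1: V_pack = 13 * 3.695 = 48.035 V
Step 2: C_pack = 2 * 4.988 = 9.976 Ah
Step 3: E_pack = V_pack * C_pack = 48.035 * 9.976 = 479.2 Wh
Step 4: m_pack = 13 * 2 * 0.0425 * 1.316 = 1.4542 kg
Step 5: ED = E_pack / m_pack = 479.2 / 1.4542 = 329.5 Wh/kg

329.5 Wh/kg


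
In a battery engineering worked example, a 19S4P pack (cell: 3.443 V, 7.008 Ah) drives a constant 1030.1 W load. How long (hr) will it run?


Step 1: E_pack = Ns * V_cell * Np * C_cell = 19 * 3.443 * 4 * 7.008 = 1833.8 Wh
Step 2: t = E_pack / P = 1833.8 / 1030.1 = 1.780 hr

1.780 hr


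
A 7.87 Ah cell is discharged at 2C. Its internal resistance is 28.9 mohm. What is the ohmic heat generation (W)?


Convert: R = 28.9 mohm = 0.0289 ohm
Step 1: I = C_rate * capacity = 2 * 7.87 = 15.74 A
Step 2: Q = I^2 * R = 15.74^2 * 0.0289 = 247.75 * 0.0289 = 7.160 W

7.160 W


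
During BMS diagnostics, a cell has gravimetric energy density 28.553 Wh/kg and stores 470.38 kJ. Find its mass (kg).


Convert: E = 470.38 kJ = 130.66 Wh
m = E / ED = 130.66 / 28.553 = 4.576 kg

4.576 kg


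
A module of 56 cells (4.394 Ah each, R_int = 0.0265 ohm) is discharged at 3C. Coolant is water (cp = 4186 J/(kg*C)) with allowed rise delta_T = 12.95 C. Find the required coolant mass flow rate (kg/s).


Step 1: I = 3 * 4.394 = 13.182 A
Step 2: Q_cell = I^2 * R = 13.182^2 * 0.0265 = 4.6048 W
Step 3: Q_total = 56 * 4.6048 = 257.87 W
Step 4: m_dot = Q_total / (cp * dT) = 257.87 / (4186 * 12.95) = 0.004757 kg/s

0.004757 kg/s


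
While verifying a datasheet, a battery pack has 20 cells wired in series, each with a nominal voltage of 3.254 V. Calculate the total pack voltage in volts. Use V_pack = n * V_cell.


With 20 cells in series at 3.254 V each, V_pack = 65.08 V

65.08 V


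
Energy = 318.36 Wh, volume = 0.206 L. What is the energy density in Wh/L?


ED = E / V = 318.36 / 0.206 = 1545 Wh/L

1545 Wh/L


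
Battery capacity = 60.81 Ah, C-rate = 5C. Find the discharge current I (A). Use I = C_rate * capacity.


I = C_rate * capacity = 5 * 60.81 = 304.05 A

304.05 A


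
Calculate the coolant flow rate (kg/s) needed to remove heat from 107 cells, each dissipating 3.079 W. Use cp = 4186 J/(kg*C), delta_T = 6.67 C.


Step 1: Total heat Q = 107 * 3.079 W = 329.45 W
Step 2: denom = cp * dT = 4186 * 6.67 = 27921
Step 3: m_dot = 329.45 / 27921 = 0.01180 kg/s

0.01180 kg/s


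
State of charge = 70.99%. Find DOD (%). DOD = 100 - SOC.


DOD = 100 - SOC = 100 - 70.99 = 29.01%

29.01%


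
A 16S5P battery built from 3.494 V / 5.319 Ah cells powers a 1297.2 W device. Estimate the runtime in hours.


Step 1: E_pack = Ns * V_cell * Np * C_cell = 16 * 3.494 * 5 * 5.319 = 1486.8 Wh
Step 2: t = E_pack / P = 1486.8 / 1297.2 = 1.146 hr

1.146 hr


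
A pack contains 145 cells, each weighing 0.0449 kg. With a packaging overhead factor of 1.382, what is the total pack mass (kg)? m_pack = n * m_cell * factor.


m_pack = n * m_cell * overhead = 145 * 0.0449 * 1.382 = 8.998 kg

8.998 kg


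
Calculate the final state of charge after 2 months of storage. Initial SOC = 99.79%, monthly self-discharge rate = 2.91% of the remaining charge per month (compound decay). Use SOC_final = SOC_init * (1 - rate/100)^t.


decay = (1 - 2.91/100)^2 = 0.94265
SOC_final = 99.79 * 0.94265 = 94.07%

94.07%


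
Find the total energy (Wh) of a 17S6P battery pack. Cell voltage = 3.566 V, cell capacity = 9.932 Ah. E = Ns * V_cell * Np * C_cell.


V_pack = 17 * 3.566 = 60.622 V
C_pack = 6 * 9.932 = 59.592 Ah
E = V_pack * C_pack = 60.622 * 59.592 = 3613 Wh

3613 Wh


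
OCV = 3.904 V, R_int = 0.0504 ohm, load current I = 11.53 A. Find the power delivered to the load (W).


Step 1: V_terminal = OCV - I*R = 3.904 - 11.53 * 0.0504 = 3.3229 V
Step 2: P_out = V_terminal * I = 3.3229 * 11.53 = 38.31 W

38.31 W


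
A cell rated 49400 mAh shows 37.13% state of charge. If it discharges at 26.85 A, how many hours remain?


Convert: C_total = 49400 mAh = 49.4 Ah
Step 1: remaining = SOC/100 * C_total = 37.13/100 * 49.4 = 18.342 Ah
Step 2: t = remaining / I = 18.342 / 26.85 = 0.6831 hr

0.6831 hr


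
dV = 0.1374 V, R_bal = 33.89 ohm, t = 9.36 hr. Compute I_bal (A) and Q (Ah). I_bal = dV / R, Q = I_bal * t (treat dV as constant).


First, Ohm's law: I_bal = 0.1374 V / 33.89 ohm = 0.0040543 A
Then Q = I * t = 0.0040543 A * 9.36 hr = 0.03795 Ah

I=0.0040543 A, Q=0.03795 Ah


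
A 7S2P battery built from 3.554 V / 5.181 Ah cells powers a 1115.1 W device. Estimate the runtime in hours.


Step 1: E_pack = Ns * V_cell * Np * C_cell = 7 * 3.554 * 2 * 5.181 = 257.79 Wh
Step 2: t = E_pack / P = 257.79 / 1115.1 = 0.2312 hr

0.2312 hr


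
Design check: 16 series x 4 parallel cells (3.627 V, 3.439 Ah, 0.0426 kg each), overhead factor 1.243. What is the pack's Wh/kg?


Step 1: V_pack = 16 * 3.627 = 58.032 V
Step 2: C_pack = 4 * 3.439 = 13.756 Ah
Step 3: E_pack = V_pack * C_pack = 58.032 * 13.756 = 798.29 Wh
Step 4: m_pack = 16 * 4 * 0.0426 * 1.243 = 3.3889 kg
Step 5: ED = E_pack / m_pack = 798.29 / 3.3889 = 235.6 Wh/kg

235.6 Wh/kg


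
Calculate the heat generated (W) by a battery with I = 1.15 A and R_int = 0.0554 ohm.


Q = I^2 * R = 1.15^2 * 0.0554 = 0.07327 W

0.07327 W


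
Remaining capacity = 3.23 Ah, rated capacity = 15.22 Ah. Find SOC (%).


SOC = (remaining / total) * 100 = (3.23 / 15.22) * 100 = 21.22%

21.22%


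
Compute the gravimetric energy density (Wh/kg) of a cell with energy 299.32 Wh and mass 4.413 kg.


Specific energy = 299.32 Wh / 4.413 kg = 67.83 Wh/kg

67.83 Wh/kg


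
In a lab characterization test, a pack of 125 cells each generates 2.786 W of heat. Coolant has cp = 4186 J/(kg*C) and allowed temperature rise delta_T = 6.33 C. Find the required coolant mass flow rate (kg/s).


Q_total = 125 * 2.786 = 348.25 W
m_dot = Q_total / (cp * dT) = 348.25 / (4186 * 6.33) = 0.01314 kg/s

0.01314 kg/s


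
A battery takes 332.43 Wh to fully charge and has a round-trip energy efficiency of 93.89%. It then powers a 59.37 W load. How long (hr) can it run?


Step 1: E_discharge = eta/100 * E_charge = 93.89/100 * 332.43 = 312.12 Wh
Step 2: t = E_discharge / P = 312.12 / 59.37 = 5.257 hr

5.257 hr


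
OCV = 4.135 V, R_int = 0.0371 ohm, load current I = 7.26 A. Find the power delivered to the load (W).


Step 1: V_terminal = OCV - I*R = 4.135 - 7.26 * 0.0371 = 3.8657 V
Step 2: P_out = V_terminal * I = 3.8657 * 7.26 = 28.06 W

28.06 W


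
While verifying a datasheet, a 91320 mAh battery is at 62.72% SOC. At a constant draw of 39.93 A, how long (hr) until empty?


Convert: C_total = 91320 mAh = 91.32 Ah
Step 1: remaining = SOC/100 * C_total = 62.72/100 * 91.32 = 57.276 Ah
Step 2: t = remaining / I = 57.276 / 39.93 = 1.434 hr

1.434 hr


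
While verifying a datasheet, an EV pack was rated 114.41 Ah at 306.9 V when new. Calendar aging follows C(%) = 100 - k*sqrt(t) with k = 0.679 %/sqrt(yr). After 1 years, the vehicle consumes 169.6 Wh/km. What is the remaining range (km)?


Step 1: capacity retention = 100 - 0.679 * sqrt(1) = 100 - 0.679 * 1 = 99.321%
Step 2: C_now = 114.41 * 99.321/100 = 113.63 Ah
Step 3: E_pack = V * C_now = 306.9 * 113.63 = 34873 Wh
Step 4: range = E_pack / consumption = 34873 / 169.6 = 205.6 km

205.6 km


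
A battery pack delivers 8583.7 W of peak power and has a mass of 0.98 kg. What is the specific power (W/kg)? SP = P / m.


SP = P / m = 8583.7 / 0.98 = 8759 W/kg

8759 W/kg


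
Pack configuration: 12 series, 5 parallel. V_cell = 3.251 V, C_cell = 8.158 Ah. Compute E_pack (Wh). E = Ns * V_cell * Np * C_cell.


V_pack = 12 * 3.251 = 39.012 V
C_pack = 5 * 8.158 = 40.79 Ah
E = V_pack * C_pack = 39.012 * 40.79 = 1591 Wh

1591 Wh


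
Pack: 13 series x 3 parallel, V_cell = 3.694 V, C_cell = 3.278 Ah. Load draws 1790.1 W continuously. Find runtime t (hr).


Step 1: E_pack = Ns * V_cell * Np * C_cell = 13 * 3.694 * 3 * 3.278 = 472.25 Wh
Step 2: t = E_pack / P = 472.25 / 1790.1 = 0.2638 hr

0.2638 hr


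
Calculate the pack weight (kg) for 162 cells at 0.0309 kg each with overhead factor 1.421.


m_pack = n * m_cell * overhead = 162 * 0.0309 * 1.421 = 7.113 kg

7.113 kg


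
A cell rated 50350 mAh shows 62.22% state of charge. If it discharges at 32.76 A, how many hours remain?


Convert: C_total = 50350 mAh = 50.35 Ah
Step 1: remaining = SOC/100 * C_total = 62.22/100 * 50.35 = 31.328 Ah
Step 2: t = remaining / I = 31.328 / 32.76 = 0.9563 hr

0.9563 hr


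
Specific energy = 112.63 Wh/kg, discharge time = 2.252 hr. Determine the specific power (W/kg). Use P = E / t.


Specific power = 112.63 Wh/kg / 2.252 hr = 50.01 W/kg

50.01 W/kg


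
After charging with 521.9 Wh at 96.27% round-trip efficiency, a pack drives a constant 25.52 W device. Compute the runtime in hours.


Step 1: E_discharge = eta/100 * E_charge = 96.27/100 * 521.9 = 502.43 Wh
Step 2: t = E_discharge / P = 502.43 / 25.52 = 19.69 hr

19.69 hr


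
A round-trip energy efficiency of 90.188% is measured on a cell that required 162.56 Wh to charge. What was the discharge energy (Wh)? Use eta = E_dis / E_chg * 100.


E_dis = eta/100 * E_chg = 90.188/100 * 162.56 = 146.6 Wh

146.6 Wh


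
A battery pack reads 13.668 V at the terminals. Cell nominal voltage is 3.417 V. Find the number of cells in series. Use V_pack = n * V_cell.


n = V_pack / V_cell = 13.668 / 3.417 = 4

4


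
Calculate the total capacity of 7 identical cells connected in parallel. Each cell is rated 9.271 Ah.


Parallel capacities add: 7 * 9.271 Ah = 64.897 Ah

64.897 Ah


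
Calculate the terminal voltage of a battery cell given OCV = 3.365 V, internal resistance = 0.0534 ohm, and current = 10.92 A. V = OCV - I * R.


IR drop = 10.92 * 0.0534 = 0.58313 V
V = 3.365 - 0.58313 = 2.782 V

2.782 V


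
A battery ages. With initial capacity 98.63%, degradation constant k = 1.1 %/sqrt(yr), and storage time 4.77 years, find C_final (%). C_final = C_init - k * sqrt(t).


sqrt(t) = sqrt(4.77) = 2.184
C_final = 98.63 - 1.1 * 2.184 = 96.23%

96.23%


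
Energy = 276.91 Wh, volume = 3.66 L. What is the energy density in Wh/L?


Volumetric ED = 276.91 Wh / 3.66 L = 75.66 Wh/L

75.66 Wh/L


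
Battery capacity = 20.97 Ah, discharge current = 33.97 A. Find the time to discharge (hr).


Runtime = 20.97 Ah / 33.97 A = 0.6173 hr

0.6173 hr


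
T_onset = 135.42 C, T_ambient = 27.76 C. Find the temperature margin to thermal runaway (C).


margin = T_onset - T_ambient = 135.42 - 27.76 = 107.66 C

107.66 C


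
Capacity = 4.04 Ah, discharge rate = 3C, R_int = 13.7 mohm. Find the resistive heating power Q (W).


Convert: R = 13.7 mohm = 0.0137 ohm
Step 1: I = C_rate * capacity = 3 * 4.04 = 12.12 A
Step 2: Q = I^2 * R = 12.12^2 * 0.0137 = 146.89 * 0.0137 = 2.012 W

2.012 W


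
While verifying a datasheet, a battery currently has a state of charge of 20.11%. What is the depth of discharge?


DOD = 100 - SOC = 100 - 20.11 = 79.89%

79.89%


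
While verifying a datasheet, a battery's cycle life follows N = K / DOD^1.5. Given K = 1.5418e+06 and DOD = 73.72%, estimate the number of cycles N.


Step 1: DOD^1.5 = 73.72^1.5 = 632.96
Step 2: N = 1.5418e+06 / 632.96 = 2436 cycles

2436 cycles


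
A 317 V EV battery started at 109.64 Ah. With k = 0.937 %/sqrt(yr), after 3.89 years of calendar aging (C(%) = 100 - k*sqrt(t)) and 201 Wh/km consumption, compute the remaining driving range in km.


Step 1: capacity retention = 100 - 0.937 * sqrt(3.89) = 100 - 0.937 * 1.9723 = 98.152%
Step 2: C_now = 109.64 * 98.152/100 = 107.61 Ah
Step 3: E_pack = V * C_now = 317 * 107.61 = 34112 Wh
Step 4: range = E_pack / consumption = 34112 / 201 = 169.7 km

169.7 km


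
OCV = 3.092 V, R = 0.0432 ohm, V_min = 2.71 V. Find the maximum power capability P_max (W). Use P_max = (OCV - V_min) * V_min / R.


P_max = (OCV - V_min) * V_min / R = (3.092 - 2.71) * 2.71 / 0.0432 = 0.382 * 2.71 / 0.0432 = 23.96 W

23.96 W


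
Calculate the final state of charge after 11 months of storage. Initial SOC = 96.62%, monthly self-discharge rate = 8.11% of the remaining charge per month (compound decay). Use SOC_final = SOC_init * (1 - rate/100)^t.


Monthly retention factor = 1 - 8.11/100 = 0.9189
Over 11 months: factor^11 = 0.39441
SOC_final = 96.62 * 0.39441 = 38.11%

38.11%


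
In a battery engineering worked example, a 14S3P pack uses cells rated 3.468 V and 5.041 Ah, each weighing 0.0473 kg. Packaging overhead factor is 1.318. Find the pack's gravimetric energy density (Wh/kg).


Step 1: V_pack = 14 * 3.468 = 48.552 V
Step 2: C_pack = 3 * 5.041 = 15.123 Ah
Step 3: E_pack = V_pack * C_pack = 48.552 * 15.123 = 734.25 Wh
Step 4: m_pack = 14 * 3 * 0.0473 * 1.318 = 2.6183 kg
Step 5: ED = E_pack / m_pack = 734.25 / 2.6183 = 280.4 Wh/kg

280.4 Wh/kg


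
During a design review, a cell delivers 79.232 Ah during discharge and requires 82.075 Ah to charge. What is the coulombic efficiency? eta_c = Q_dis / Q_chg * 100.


eta_c = Q_dis / Q_chg * 100 = 79.232 / 82.075 * 100 = 96.54%

96.54%


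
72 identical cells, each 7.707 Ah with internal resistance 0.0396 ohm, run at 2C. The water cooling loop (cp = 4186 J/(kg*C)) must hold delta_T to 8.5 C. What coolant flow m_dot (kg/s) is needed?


Step 1: I = 2 * 7.707 = 15.414 A
Step 2: Q_cell = I^2 * R = 15.414^2 * 0.0396 = 9.4086 W
Step 3: Q_total = 72 * 9.4086 = 677.42 W
Step 4: m_dot = Q_total / (cp * dT) = 677.42 / (4186 * 8.5) = 0.01904 kg/s

0.01904 kg/s


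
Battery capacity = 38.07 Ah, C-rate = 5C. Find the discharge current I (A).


I = C_rate * capacity = 5 * 38.07 = 190.35 A

190.35 A


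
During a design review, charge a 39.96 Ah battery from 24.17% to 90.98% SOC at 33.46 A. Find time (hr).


Step 1: dSOC = 90.98% - 24.17% = 66.81%
Step 2: delta_Ah = 39.96 * 66.81 / 100 = 26.697 Ah
Step 3: t = 26.697 / 33.46 = 0.7979 hr

0.7979 hr


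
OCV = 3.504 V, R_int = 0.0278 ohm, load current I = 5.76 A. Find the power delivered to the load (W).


Step 1: V_terminal = OCV - I*R = 3.504 - 5.76 * 0.0278 = 3.3439 V
Step 2: P_out = V_terminal * I = 3.3439 * 5.76 = 19.26 W

19.26 W


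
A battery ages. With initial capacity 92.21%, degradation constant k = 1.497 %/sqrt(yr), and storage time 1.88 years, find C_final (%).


sqrt(t) = sqrt(1.88) = 1.3711
C_final = 92.21 - 1.497 * 1.3711 = 90.16%

90.16%


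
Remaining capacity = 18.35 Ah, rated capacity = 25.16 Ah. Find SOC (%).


SOC% = 18.35 / 25.16 * 100 = 72.93%

72.93%


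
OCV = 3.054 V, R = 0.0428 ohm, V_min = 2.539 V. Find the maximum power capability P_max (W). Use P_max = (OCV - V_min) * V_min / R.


dV = OCV - V_min = 0.515 V (so I_max = dV / R)
P_max = dV * V_min / R = 0.515 * 2.539 / 0.0428 = 30.55 W

30.55 W


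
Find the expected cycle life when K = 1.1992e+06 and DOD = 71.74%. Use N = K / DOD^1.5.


DOD^1.5 = 607.63
N = K / DOD^1.5 = 1.1992e+06 / 607.63 = 1974

1974 cycles


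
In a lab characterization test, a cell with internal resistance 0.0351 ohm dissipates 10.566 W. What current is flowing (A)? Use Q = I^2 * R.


I = sqrt(Q / R) = sqrt(10.566 / 0.0351) = sqrt(301.03) = 17.35 A

17.35 A


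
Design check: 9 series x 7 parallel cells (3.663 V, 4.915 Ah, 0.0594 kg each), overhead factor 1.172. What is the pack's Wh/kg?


Step 1: V_pack = 9 * 3.663 = 32.967 V
Step 2: C_pack = 7 * 4.915 = 34.405 Ah
Step 3: E_pack = V_pack * C_pack = 32.967 * 34.405 = 1134.2 Wh
Step 4: m_pack = 9 * 7 * 0.0594 * 1.172 = 4.3859 kg
Step 5: ED = E_pack / m_pack = 1134.2 / 4.3859 = 258.6 Wh/kg

258.6 Wh/kg


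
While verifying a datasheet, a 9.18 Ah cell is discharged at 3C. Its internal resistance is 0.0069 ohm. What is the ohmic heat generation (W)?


Step 1: I = C_rate * capacity = 3 * 9.18 = 27.54 A
Step 2: Q = I^2 * R = 27.54^2 * 0.0069 = 758.45 * 0.0069 = 5.233 W

5.233 W


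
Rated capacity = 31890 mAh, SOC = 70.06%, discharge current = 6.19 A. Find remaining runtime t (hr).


Convert: C_total = 31890 mAh = 31.89 Ah
Step 1: remaining = SOC/100 * C_total = 70.06/100 * 31.89 = 22.342 Ah
Step 2: t = remaining / I = 22.342 / 6.19 = 3.609 hr

3.609 hr


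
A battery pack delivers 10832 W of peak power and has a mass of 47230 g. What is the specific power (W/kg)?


Convert: m = 47230 g = 47.23 kg
SP = P / m = 10832 / 47.23 = 229.3 W/kg

229.3 W/kg


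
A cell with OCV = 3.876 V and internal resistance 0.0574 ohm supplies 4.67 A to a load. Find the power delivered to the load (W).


Step 1: V_terminal = OCV - I*R = 3.876 - 4.67 * 0.0574 = 3.6079 V
Step 2: P_out = V_terminal * I = 3.6079 * 4.67 = 16.85 W

16.85 W


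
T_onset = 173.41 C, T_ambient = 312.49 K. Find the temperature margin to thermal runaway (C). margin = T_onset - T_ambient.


Convert: T_ambient = 312.49 K = 39.34 C
margin = 173.41 - 39.34 = 134.07 C

134.07 C


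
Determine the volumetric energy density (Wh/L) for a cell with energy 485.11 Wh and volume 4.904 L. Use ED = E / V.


ED = E / V = 485.11 / 4.904 = 98.92 Wh/L

98.92 Wh/L


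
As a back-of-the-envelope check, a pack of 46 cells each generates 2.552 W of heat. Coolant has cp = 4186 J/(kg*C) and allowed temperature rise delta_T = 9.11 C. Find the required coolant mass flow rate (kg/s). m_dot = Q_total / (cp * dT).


Q_total = 46 * 2.552 = 117.39 W
m_dot = Q_total / (cp * dT) = 117.39 / (4186 * 9.11) = 0.003078 kg/s

0.003078 kg/s


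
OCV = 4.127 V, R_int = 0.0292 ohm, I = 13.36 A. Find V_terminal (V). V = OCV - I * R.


V = OCV - I*R = 4.127 - 13.36 * 0.0292 = 3.737 V

3.737 V


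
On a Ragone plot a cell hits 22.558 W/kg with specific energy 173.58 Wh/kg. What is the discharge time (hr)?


t = E / P = 173.58 / 22.558 = 7.695 hr

7.695 hr


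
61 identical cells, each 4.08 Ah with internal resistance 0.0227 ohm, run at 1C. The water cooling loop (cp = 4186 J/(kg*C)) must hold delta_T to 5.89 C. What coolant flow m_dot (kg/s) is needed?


Step 1: I = 1 * 4.08 = 4.08 A
Step 2: Q_cell = I^2 * R = 4.08^2 * 0.0227 = 0.37787 W
Step 3: Q_total = 61 * 0.37787 = 23.05 W
Step 4: m_dot = Q_total / (cp * dT) = 23.05 / (4186 * 5.89) = 9.349e-04 kg/s

9.349e-04 kg/s


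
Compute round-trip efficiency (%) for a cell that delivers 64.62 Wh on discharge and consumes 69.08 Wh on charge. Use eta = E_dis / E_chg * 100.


Round-trip efficiency = 64.62/69.08 * 100% = 93.54%

93.54%


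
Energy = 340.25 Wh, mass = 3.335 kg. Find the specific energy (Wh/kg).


ED = E / m = 340.25 / 3.335 = 102.0 Wh/kg

102.0 Wh/kg


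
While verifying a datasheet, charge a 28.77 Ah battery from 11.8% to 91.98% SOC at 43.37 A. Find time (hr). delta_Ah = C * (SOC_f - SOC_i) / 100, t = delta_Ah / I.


delta_Ah = 28.77 * (91.98 - 11.8) / 100 = 23.068 Ah
t = delta_Ah / I = 23.068 / 43.37 = 0.5319 hr

0.5319 hr


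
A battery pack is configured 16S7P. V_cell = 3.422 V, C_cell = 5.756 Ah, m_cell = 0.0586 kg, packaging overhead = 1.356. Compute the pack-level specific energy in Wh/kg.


Step 1: V_pack = 16 * 3.422 = 54.752 V
Step 2: C_pack = 7 * 5.756 = 40.292 Ah
Step 3: E_pack = V_pack * C_pack = 54.752 * 40.292 = 2206.1 Wh
Step 4: m_pack = 16 * 7 * 0.0586 * 1.356 = 8.8997 kg
Step 5: ED = E_pack / m_pack = 2206.1 / 8.8997 = 247.9 Wh/kg

247.9 Wh/kg


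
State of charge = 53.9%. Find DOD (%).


DOD = 100 - SOC = 100 - 53.9 = 46.1%

46.1%


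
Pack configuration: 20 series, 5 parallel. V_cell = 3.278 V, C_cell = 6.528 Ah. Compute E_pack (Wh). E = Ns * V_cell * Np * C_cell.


E = Ns * Vcell * Np * Ccell = 20 * 3.278 * 5 * 6.528 = 2140 Wh

2140 Wh


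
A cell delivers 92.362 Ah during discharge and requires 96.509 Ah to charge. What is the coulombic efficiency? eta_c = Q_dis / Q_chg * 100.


eta_c = Q_dis / Q_chg * 100 = 92.362 / 96.509 * 100 = 95.70%

95.70%


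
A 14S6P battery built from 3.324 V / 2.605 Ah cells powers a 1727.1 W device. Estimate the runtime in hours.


Step 1: E_pack = Ns * V_cell * Np * C_cell = 14 * 3.324 * 6 * 2.605 = 727.36 Wh
Step 2: t = E_pack / P = 727.36 / 1727.1 = 0.4211 hr

0.4211 hr


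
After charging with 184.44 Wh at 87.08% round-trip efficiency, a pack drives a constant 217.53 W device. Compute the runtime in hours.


Step 1: E_discharge = eta/100 * E_charge = 87.08/100 * 184.44 = 160.61 Wh
Step 2: t = E_discharge / P = 160.61 / 217.53 = 0.7383 hr

0.7383 hr


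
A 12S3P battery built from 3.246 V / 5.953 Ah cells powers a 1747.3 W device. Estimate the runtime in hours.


Step 1: E_pack = Ns * V_cell * Np * C_cell = 12 * 3.246 * 3 * 5.953 = 695.64 Wh
Step 2: t = E_pack / P = 695.64 / 1747.3 = 0.3981 hr

0.3981 hr


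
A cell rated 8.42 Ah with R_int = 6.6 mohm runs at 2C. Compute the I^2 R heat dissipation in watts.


Convert: R = 6.6 mohm = 0.0066 ohm
Step 1: I = C_rate * capacity = 2 * 8.42 = 16.84 A
Step 2: Q = I^2 * R = 16.84^2 * 0.0066 = 283.59 * 0.0066 = 1.872 W

1.872 W


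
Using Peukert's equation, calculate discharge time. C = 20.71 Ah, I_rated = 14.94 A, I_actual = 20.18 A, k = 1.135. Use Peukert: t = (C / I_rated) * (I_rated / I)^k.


t_rated = C / I_rated = 20.71 / 14.94 = 1.3862 hr
(I_rated/I)^k = (0.74034)^1.135 = 0.71089
t = t_rated * (I_rated/I)^k = 1.3862 * 0.71089 = 0.9854 hr

0.9854 hr


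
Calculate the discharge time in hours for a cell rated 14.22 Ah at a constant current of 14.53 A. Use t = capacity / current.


Runtime = 14.22 Ah / 14.53 A = 0.9787 hr

0.9787 hr


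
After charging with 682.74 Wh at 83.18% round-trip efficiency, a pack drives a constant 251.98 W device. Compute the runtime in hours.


Step 1: E_discharge = eta/100 * E_charge = 83.18/100 * 682.74 = 567.9 Wh
Step 2: t = E_discharge / P = 567.9 / 251.98 = 2.254 hr

2.254 hr


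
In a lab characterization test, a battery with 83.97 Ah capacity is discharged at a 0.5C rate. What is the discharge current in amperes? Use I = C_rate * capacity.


At 0.5C: I = 0.5 * 83.97 Ah = 41.985 A

41.985 A


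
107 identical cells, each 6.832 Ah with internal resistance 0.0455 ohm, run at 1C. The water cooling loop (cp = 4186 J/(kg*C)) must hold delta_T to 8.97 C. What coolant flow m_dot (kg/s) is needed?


Step 1: I = 1 * 6.832 = 6.832 A
Step 2: Q_cell = I^2 * R = 6.832^2 * 0.0455 = 2.1238 W
Step 3: Q_total = 107 * 2.1238 = 227.25 W
Step 4: m_dot = Q_total / (cp * dT) = 227.25 / (4186 * 8.97) = 0.006052 kg/s

0.006052 kg/s


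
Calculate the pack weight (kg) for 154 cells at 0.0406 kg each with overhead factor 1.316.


Cell mass sum = 154 * 0.0406 = 6.2524 kg
With overhead 1.316: m_pack = 6.2524 * 1.316 = 8.228 kg

8.228 kg


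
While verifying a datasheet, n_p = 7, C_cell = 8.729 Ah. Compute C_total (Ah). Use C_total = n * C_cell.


Parallel capacities add: 7 * 8.729 Ah = 61.103 Ah

61.103 Ah


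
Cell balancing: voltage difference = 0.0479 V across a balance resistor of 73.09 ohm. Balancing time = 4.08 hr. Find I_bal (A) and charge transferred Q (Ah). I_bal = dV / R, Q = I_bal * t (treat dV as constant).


First, Ohm's law: I_bal = 0.0479 V / 73.09 ohm = 6.5536e-04 A
Then Q = I * t = 6.5536e-04 A * 4.08 hr = 0.002674 Ah

I=6.5536e-04 A, Q=0.002674 Ah


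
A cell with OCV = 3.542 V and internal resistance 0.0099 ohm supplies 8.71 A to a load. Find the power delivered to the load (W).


Step 1: V_terminal = OCV - I*R = 3.542 - 8.71 * 0.0099 = 3.4558 V
Step 2: P_out = V_terminal * I = 3.4558 * 8.71 = 30.10 W

30.10 W


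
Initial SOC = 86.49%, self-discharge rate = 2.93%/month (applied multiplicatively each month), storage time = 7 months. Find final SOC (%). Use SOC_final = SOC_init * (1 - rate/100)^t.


decay = (1 - 2.93/100)^7 = 0.81207
SOC_final = 86.49 * 0.81207 = 70.24%

70.24%


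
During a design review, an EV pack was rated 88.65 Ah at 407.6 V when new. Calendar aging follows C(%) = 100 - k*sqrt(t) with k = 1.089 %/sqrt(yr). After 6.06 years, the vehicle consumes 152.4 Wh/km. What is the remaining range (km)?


Step 1: capacity retention = 100 - 1.089 * sqrt(6.06) = 100 - 1.089 * 2.4617 = 97.319%
Step 2: C_now = 88.65 * 97.319/100 = 86.273 Ah
Step 3: E_pack = V * C_now = 407.6 * 86.273 = 35165 Wh
Step 4: range = E_pack / consumption = 35165 / 152.4 = 230.7 km

230.7 km


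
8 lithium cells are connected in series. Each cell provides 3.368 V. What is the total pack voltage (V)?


V_pack = n * V_cell = 8 * 3.368 = 26.944 V

26.944 V


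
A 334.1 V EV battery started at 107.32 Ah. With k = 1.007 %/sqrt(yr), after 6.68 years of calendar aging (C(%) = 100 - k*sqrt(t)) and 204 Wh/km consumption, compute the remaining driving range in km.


Step 1: capacity retention = 100 - 1.007 * sqrt(6.68) = 100 - 1.007 * 2.5846 = 97.397%
Step 2: C_now = 107.32 * 97.397/100 = 104.53 Ah
Step 3: E_pack = V * C_now = 334.1 * 104.53 = 34923 Wh
Step 4: range = E_pack / consumption = 34923 / 204 = 171.2 km

171.2 km


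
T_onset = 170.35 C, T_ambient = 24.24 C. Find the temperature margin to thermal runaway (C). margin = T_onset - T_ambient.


Safety margin = 170.35 C - 24.24 C = 146.11 C

146.11 C


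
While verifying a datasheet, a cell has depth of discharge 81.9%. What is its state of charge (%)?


SOC = 100 - DOD = 100 - 81.9 = 18.1%

18.1%


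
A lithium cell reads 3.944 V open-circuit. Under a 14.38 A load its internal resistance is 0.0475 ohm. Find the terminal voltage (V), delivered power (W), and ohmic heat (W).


Step 1: V_terminal = OCV - I*R = 3.944 - 14.38 * 0.0475 = 3.261 V
Step 2: P_out = V_terminal * I = 3.261 * 14.38 = 46.89 W
Step 3: Q = I^2 * R = 14.38^2 * 0.0475 = 9.822 W

V=3.261 V, P=46.89 W, Q=9.822 W


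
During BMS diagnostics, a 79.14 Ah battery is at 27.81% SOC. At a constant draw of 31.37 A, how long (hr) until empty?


Step 1: remaining = SOC/100 * C_total = 27.81/100 * 79.14 = 22.009 Ah
Step 2: t = remaining / I = 22.009 / 31.37 = 0.7016 hr

0.7016 hr


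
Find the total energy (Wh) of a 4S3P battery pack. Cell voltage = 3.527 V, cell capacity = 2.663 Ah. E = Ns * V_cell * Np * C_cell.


V_pack = 4 * 3.527 = 14.108 V
C_pack = 3 * 2.663 = 7.989 Ah
E = V_pack * C_pack = 14.108 * 7.989 = 112.7 Wh

112.7 Wh


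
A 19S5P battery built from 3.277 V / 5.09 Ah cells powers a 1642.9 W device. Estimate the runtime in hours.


Step 1: E_pack = Ns * V_cell * Np * C_cell = 19 * 3.277 * 5 * 5.09 = 1584.6 Wh
Step 2: t = E_pack / P = 1584.6 / 1642.9 = 0.9645 hr

0.9645 hr


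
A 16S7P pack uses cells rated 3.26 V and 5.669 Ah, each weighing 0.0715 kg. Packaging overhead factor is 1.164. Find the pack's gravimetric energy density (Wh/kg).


Step 1: V_pack = 16 * 3.26 = 52.16 V
Step 2: C_pack = 7 * 5.669 = 39.683 Ah
Step 3: E_pack = V_pack * C_pack = 52.16 * 39.683 = 2069.9 Wh
Step 4: m_pack = 16 * 7 * 0.0715 * 1.164 = 9.3213 kg
Step 5: ED = E_pack / m_pack = 2069.9 / 9.3213 = 222.1 Wh/kg

222.1 Wh/kg


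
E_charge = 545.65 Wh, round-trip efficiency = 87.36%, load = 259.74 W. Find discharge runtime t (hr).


Step 1: E_discharge = eta/100 * E_charge = 87.36/100 * 545.65 = 476.68 Wh
Step 2: t = E_discharge / P = 476.68 / 259.74 = 1.835 hr

1.835 hr


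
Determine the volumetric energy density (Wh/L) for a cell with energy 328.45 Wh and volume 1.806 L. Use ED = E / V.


ED = E / V = 328.45 / 1.806 = 181.9 Wh/L

181.9 Wh/L


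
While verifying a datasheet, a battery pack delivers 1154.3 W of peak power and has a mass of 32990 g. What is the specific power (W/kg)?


Convert: m = 32990 g = 32.99 kg
Specific power = 1154.3 W / 32.99 kg = 34.99 W/kg

34.99 W/kg


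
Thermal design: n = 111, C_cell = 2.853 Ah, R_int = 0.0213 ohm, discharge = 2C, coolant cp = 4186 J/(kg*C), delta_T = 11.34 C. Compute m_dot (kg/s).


Step 1: I = 2 * 2.853 = 5.706 A
Step 2: Q_cell = I^2 * R = 5.706^2 * 0.0213 = 0.69349 W
Step 3: Q_total = 111 * 0.69349 = 76.977 W
Step 4: m_dot = Q_total / (cp * dT) = 76.977 / (4186 * 11.34) = 0.001622 kg/s

0.001622 kg/s


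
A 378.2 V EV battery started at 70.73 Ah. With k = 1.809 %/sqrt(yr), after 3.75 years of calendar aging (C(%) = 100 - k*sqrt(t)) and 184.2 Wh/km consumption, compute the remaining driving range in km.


Step 1: capacity retention = 100 - 1.809 * sqrt(3.75) = 100 - 1.809 * 1.9365 = 96.497%
Step 2: C_now = 70.73 * 96.497/100 = 68.252 Ah
Step 3: E_pack = V * C_now = 378.2 * 68.252 = 25813 Wh
Step 4: range = E_pack / consumption = 25813 / 184.2 = 140.1 km

140.1 km


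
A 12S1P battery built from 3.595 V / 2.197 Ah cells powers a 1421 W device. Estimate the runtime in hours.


Step 1: E_pack = Ns * V_cell * Np * C_cell = 12 * 3.595 * 1 * 2.197 = 94.779 Wh
Step 2: t = E_pack / P = 94.779 / 1421 = 0.06670 hr

0.06670 hr


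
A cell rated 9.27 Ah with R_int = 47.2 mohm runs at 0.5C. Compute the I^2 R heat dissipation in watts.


Convert: R = 47.2 mohm = 0.0472 ohm
Step 1: I = C_rate * capacity = 0.5 * 9.27 = 4.635 A
Step 2: Q = I^2 * R = 4.635^2 * 0.0472 = 21.483 * 0.0472 = 1.014 W

1.014 W


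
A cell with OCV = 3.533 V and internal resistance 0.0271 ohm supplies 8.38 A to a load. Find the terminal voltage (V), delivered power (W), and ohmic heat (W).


Step 1: V_terminal = OCV - I*R = 3.533 - 8.38 * 0.0271 = 3.3059 V
Step 2: P_out = V_terminal * I = 3.3059 * 8.38 = 27.70 W
Step 3: Q = I^2 * R = 8.38^2 * 0.0271 = 1.903 W

V=3.3059 V, P=27.70 W, Q=1.903 W


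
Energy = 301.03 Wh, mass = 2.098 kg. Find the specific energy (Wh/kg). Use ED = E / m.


ED = E / m = 301.03 / 2.098 = 143.5 Wh/kg

143.5 Wh/kg


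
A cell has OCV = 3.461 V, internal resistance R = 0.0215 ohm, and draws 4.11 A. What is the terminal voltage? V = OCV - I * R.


IR drop = 4.11 * 0.0215 = 0.088365 V
V = 3.461 - 0.088365 = 3.373 V

3.373 V


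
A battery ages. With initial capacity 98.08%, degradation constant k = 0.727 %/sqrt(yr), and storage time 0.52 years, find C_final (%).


Step 1: sqrt(0.52 yr) = 0.72111
Step 2: drop = 0.727 * 0.72111 = 0.52425
Step 3: C_final = 98.08 - 0.52425 = 97.56%

97.56%


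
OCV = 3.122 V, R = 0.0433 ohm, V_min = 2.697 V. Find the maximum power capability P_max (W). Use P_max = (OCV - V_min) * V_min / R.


dV = OCV - V_min = 0.425 V (so I_max = dV / R)
P_max = dV * V_min / R = 0.425 * 2.697 / 0.0433 = 26.47 W

26.47 W


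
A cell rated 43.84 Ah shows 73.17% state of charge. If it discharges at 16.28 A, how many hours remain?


Step 1: remaining = SOC/100 * C_total = 73.17/100 * 43.84 = 32.078 Ah
Step 2: t = remaining / I = 32.078 / 16.28 = 1.970 hr

1.970 hr


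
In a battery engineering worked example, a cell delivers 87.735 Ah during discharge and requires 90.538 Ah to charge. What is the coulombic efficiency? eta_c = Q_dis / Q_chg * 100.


Coulombic efficiency = 87.735/90.538 * 100% = 96.90%

96.90%


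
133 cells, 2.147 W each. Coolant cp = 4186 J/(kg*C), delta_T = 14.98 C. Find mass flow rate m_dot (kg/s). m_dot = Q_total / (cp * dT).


Q_total = 133 * 2.147 = 285.55 W
m_dot = Q_total / (cp * dT) = 285.55 / (4186 * 14.98) = 0.004554 kg/s

0.004554 kg/s


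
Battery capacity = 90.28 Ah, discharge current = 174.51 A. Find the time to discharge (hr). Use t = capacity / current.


t = capacity / current = 90.28 / 174.51 = 0.5173 hr

0.5173 hr


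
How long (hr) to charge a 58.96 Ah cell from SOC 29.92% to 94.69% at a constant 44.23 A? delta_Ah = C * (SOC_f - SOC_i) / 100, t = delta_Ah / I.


Step 1: dSOC = 94.69% - 29.92% = 64.77%
Step 2: delta_Ah = 58.96 * 64.77 / 100 = 38.188 Ah
Step 3: t = 38.188 / 44.23 = 0.8634 hr

0.8634 hr


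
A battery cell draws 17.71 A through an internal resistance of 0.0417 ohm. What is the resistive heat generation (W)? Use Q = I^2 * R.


Q = I^2 * R = 17.71^2 * 0.0417 = 13.08 W

13.08 W


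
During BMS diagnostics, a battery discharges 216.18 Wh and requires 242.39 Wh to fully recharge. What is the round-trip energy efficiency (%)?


Round-trip efficiency = 216.18/242.39 * 100% = 89.19%

89.19%


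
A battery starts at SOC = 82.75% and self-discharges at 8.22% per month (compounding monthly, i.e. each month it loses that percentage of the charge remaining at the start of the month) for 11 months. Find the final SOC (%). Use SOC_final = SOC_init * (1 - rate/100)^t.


decay = (1 - 8.22/100)^11 = 0.38925
SOC_final = 82.75 * 0.38925 = 32.21%

32.21%


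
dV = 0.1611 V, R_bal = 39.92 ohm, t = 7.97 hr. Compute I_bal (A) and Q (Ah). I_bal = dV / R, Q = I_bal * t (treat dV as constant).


I_bal = dV / R = 0.1611 / 39.92 = 0.0040356 A
Q = I_bal * t = 0.0040356 * 7.97 = 0.03216 Ah

I=0.0040356 A, Q=0.03216 Ah


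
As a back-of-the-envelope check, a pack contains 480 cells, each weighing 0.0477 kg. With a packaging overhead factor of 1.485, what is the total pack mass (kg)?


Cell mass sum = 480 * 0.0477 = 22.896 kg
With overhead 1.485: m_pack = 22.896 * 1.485 = 34.00 kg

34.00 kg


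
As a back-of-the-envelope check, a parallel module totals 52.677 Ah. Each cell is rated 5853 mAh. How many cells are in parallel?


Convert: C_cell = 5853 mAh = 5.853 Ah
n = C_total / C_cell = 52.677 / 5.853 = 9

9


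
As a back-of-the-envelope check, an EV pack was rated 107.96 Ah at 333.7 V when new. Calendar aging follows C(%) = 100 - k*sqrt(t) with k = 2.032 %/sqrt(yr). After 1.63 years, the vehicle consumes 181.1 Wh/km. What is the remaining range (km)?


Step 1: capacity retention = 100 - 2.032 * sqrt(1.63) = 100 - 2.032 * 1.2767 = 97.406%
Step 2: C_now = 107.96 * 97.406/100 = 105.16 Ah
Step 3: E_pack = V * C_now = 333.7 * 105.16 = 35092 Wh
Step 4: range = E_pack / consumption = 35092 / 181.1 = 193.8 km

193.8 km


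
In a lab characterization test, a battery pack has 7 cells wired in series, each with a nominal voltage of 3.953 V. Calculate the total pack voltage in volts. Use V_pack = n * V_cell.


Series voltages add: 7 * 3.953 V = 27.671 V

27.671 V


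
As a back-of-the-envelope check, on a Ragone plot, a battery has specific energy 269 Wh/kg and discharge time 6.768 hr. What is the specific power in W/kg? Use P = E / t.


Specific power = 269 Wh/kg / 6.768 hr = 39.75 W/kg

39.75 W/kg


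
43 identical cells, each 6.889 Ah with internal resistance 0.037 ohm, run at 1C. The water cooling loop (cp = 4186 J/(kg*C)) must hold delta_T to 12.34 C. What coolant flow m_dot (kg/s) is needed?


Step 1: I = 1 * 6.889 = 6.889 A
Step 2: Q_cell = I^2 * R = 6.889^2 * 0.037 = 1.756 W
Step 3: Q_total = 43 * 1.756 = 75.508 W
Step 4: m_dot = Q_total / (cp * dT) = 75.508 / (4186 * 12.34) = 0.001462 kg/s

0.001462 kg/s


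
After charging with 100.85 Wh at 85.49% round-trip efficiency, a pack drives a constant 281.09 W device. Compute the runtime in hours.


Step 1: E_discharge = eta/100 * E_charge = 85.49/100 * 100.85 = 86.217 Wh
Step 2: t = E_discharge / P = 86.217 / 281.09 = 0.3067 hr

0.3067 hr


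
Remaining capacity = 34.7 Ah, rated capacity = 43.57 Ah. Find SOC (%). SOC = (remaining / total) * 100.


SOC = (remaining / total) * 100 = (34.7 / 43.57) * 100 = 79.64%

79.64%


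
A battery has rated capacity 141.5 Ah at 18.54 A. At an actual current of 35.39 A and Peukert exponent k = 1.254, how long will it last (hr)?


t_rated = C / I_rated = 141.5 / 18.54 = 7.6321 hr
(I_rated/I)^k = (0.52388)^1.254 = 0.44455
t = t_rated * (I_rated/I)^k = 7.6321 * 0.44455 = 3.393 hr

3.393 hr


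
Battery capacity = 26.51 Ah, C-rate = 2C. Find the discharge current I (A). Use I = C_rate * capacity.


At 2C: I = 2 * 26.51 Ah = 53.02 A

53.02 A


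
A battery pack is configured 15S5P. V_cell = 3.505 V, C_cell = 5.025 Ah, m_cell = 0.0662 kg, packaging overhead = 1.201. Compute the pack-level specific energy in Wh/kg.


Step 1: V_pack = 15 * 3.505 = 52.575 V
Step 2: C_pack = 5 * 5.025 = 25.125 Ah
Step 3: E_pack = V_pack * C_pack = 52.575 * 25.125 = 1320.9 Wh
Step 4: m_pack = 15 * 5 * 0.0662 * 1.201 = 5.963 kg
Step 5: ED = E_pack / m_pack = 1320.9 / 5.963 = 221.5 Wh/kg

221.5 Wh/kg


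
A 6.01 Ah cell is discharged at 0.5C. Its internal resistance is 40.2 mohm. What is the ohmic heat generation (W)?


Convert: R = 40.2 mohm = 0.0402 ohm
Step 1: I = C_rate * capacity = 0.5 * 6.01 = 3.005 A
Step 2: Q = I^2 * R = 3.005^2 * 0.0402 = 9.03 * 0.0402 = 0.3630 W

0.3630 W


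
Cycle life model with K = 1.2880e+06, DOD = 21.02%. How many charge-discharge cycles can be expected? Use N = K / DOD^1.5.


DOD^1.5 = 96.372
N = K / DOD^1.5 = 1.2880e+06 / 96.372 = 13360

13360 cycles


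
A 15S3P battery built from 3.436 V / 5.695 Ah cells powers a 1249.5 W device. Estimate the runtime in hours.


Step 1: E_pack = Ns * V_cell * Np * C_cell = 15 * 3.436 * 3 * 5.695 = 880.56 Wh
Step 2: t = E_pack / P = 880.56 / 1249.5 = 0.7047 hr

0.7047 hr
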